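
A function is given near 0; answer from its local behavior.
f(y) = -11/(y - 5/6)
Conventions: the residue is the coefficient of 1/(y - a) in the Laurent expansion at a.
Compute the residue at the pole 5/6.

At the order-1 pole 5/6 set g(y) = (y - (5/6))*f(y) = -11.
Simple pole: residue = g(a) at a = 5/6, which is -11.

The residue is -11.


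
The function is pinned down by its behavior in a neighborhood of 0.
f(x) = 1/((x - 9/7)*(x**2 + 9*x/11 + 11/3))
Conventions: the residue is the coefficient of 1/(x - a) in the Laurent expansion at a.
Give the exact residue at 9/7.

The residue is 1617/10303.

At the order-1 pole 9/7 set g(x) = (x - (9/7))*f(x) = 1/(x**2 + 9*x/11 + 11/3).
Simple pole: residue = g(a) at a = 9/7, which is 1617/10303.


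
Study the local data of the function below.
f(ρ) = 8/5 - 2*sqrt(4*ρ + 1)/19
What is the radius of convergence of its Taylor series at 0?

Branch term (-2/19)*sqrt(1 - ρ/(-1/4)): its argument vanishes at ρ = -1/4, a square-root branch point, modulus 1/4.
The radius of convergence is the smallest modulus among the singular points: 1/4.

The radius of convergence is 1/4.


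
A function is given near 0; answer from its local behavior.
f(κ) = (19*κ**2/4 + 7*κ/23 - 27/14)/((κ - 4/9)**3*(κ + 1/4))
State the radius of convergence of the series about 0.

Denominator factor (κ + 1/4): pole of order 1 at -1/4, modulus 1/4.
Denominator factor (κ - 4/9)^3: pole of order 3 at 4/9, modulus 4/9.
The radius of convergence is the smallest modulus among the singular points: 1/4.

The radius of convergence is 1/4.


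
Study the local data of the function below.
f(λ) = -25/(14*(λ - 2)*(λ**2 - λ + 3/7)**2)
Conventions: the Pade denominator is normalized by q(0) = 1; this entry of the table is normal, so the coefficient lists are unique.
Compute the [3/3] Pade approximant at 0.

The Pade approximant has numerator coefficients [175/36, 67375/8298, 129115/16596, 32585/8298]; denominator coefficients [1, -9671/2766, 112336/20745, -18116/6915].

Taylor coefficients needed (expand at 0): a_0 = 175/36, a_1 = 5425/216, a_2 = 3325/48, a_3 = 955325/7776, a_4 = 5609975/46656, a_5 = -5914825/93312, a_6 = -925276625/1679616.
Write the denominator as Q(λ) = 1 + q1*λ + q2*λ^2 + q3*λ^3. Requiring Q*f - P = O(λ^7) with deg P <= 3 kills the coefficients of λ^4..λ^6 in Q*f:
  λ^4: a_4 + q1*a_3 + q2*a_2 + q3*a_1 = 0, i.e. 5609975/46656 + (955325/7776)*q1 + (3325/48)*q2 + (5425/216)*q3 = 0.
  λ^5: a_5 + q1*a_4 + q2*a_3 + q3*a_2 = 0, i.e. -5914825/93312 + (5609975/46656)*q1 + (955325/7776)*q2 + (3325/48)*q3 = 0.
  λ^6: a_6 + q1*a_5 + q2*a_4 + q3*a_3 = 0, i.e. -925276625/1679616 + (-5914825/93312)*q1 + (5609975/46656)*q2 + (955325/7776)*q3 = 0.
Solving this linear system: q1 = -9671/2766, q2 = 112336/20745, q3 = -18116/6915.
The numerator is Q*f truncated at degree 3: P0 = a_0 = 175/36; P1 = a_1 + q1*a_0 = 67375/8298; P2 = a_2 + q1*a_1 + q2*a_0 = 129115/16596; P3 = a_3 + q1*a_2 + q2*a_1 + q3*a_0 = 32585/8298.


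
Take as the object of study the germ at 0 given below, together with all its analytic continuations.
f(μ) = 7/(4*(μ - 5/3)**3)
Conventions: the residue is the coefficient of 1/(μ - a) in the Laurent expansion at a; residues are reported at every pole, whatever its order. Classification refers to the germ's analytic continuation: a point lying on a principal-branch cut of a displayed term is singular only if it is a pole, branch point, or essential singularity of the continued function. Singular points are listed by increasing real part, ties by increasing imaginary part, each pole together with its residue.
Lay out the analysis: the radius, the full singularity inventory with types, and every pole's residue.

Radius of convergence at 0: 5/3.
At 5/3: a pole of order 3; residue 0.

Denominator factor (μ - 5/3)^3: pole of order 3 at 5/3, modulus 5/3.
The radius of convergence is the smallest modulus among the singular points: 5/3.
At the order-3 pole 5/3 set g(μ) = (μ - (5/3))^3*f(μ) = 7/4.
Order-3 pole: residue = g''(a)/2; g''(5/3) = 0, so the residue is 0.


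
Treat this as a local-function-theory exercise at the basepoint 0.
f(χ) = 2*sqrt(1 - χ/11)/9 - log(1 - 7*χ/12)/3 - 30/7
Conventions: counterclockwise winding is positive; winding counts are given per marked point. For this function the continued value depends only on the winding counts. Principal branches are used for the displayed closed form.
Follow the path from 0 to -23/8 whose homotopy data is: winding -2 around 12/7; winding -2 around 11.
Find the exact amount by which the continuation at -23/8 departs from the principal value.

The rational part is single-valued and drops out of the difference; each branch term changes only by its own monodromy.
(2/9)*sqrt(1 - χ/(11)): winding -2 is even, the square root returns to the same sheet, contribution 0.
(-1/3)*log(1 - χ/(12/7)): each positive loop around 12/7 adds 2*pi*i to the log, so winding -2 contributes (-1/3)*(-2)*2*pi*i = (4/3)*pi*i.
Summing the contributions at χ = -23/8 gives (4/3)*pi*i.

Continued minus principal equals (4/3)*pi*i.


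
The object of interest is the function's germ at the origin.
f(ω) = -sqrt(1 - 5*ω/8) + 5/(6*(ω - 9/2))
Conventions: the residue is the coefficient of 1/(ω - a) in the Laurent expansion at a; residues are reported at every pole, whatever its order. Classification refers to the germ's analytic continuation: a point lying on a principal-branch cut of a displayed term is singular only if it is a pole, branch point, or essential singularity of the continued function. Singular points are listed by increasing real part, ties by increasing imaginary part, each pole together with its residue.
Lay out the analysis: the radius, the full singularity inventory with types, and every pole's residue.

Radius of convergence at 0: 8/5.
At 8/5: an algebraic (square-root) branch point.
At 9/2: a pole of order 1; residue 5/6.

Denominator factor (ω - 9/2): pole of order 1 at 9/2, modulus 9/2.
Branch term (-1)*sqrt(1 - ω/(8/5)): its argument vanishes at ω = 8/5, a square-root branch point, modulus 8/5.
The radius of convergence is the smallest modulus among the singular points: 8/5.
The branch term is analytic at 9/2 and contributes nothing to the residue; only the rational part matters.
At the order-1 pole 9/2 set g(ω) = (ω - (9/2))*(rational part) = 5/6.
Simple pole: residue = g(a) at a = 9/2, which is 5/6.
List the singular points by increasing real part (a conjugate pair: the negative imaginary part first).


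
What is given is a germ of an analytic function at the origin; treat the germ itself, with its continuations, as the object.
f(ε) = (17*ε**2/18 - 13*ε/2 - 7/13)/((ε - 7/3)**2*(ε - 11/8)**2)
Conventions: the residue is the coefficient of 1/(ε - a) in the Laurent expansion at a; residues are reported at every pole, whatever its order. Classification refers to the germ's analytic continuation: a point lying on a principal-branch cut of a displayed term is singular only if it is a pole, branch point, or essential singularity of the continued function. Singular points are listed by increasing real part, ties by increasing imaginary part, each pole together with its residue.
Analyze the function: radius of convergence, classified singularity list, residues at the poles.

Denominator factor (ε - 7/3)^2: pole of order 2 at 7/3, modulus 7/3.
Denominator factor (ε - 11/8)^2: pole of order 2 at 11/8, modulus 11/8.
The radius of convergence is the smallest modulus among the singular points: 11/8.
At the order-2 pole 11/8 set g(ε) = (ε - (11/8))^2*f(ε) = (17*ε**2/18 - 13*ε/2 - 7/13)/(ε - 7/3)**2.
Order-2 pole: residue = g'(a); g'(11/8) = -3436256/158171, so the residue is -3436256/158171.
At the order-2 pole 7/3 set g(ε) = (ε - (7/3))^2*f(ε) = (17*ε**2/18 - 13*ε/2 - 7/13)/(ε - 11/8)**2.
Order-2 pole: residue = g'(a); g'(7/3) = 3436256/158171, so the residue is 3436256/158171.
List the singular points by increasing real part (a conjugate pair: the negative imaginary part first).

Radius of convergence at 0: 11/8.
At 11/8: a pole of order 2; residue -3436256/158171.
At 7/3: a pole of order 2; residue 3436256/158171.


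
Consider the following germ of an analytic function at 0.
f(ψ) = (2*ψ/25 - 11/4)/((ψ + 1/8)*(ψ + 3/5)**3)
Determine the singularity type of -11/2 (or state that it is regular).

The point is a regular point.

Denominator factors: ψ + 3/5 = -49/10 at ψ = -11/2; ψ + 1/8 = -43/8 at ψ = -11/2 — none vanishes.
So the germ continues analytically to -11/2.


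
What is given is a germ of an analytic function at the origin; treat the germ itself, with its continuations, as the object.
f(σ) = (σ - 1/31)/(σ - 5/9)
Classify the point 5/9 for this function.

The point is a pole of order 1.

The denominator factor σ - 5/9 vanishes at 5/9 and appears to the power 1; the numerator there equals 146/279, nonzero, and no other factor vanishes.
Hence a pole whose order is the multiplicity, 1.


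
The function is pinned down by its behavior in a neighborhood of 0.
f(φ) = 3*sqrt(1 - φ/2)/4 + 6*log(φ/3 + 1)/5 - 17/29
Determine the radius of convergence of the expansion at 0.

The radius of convergence is 2.

Branch term (6/5)*log(1 - φ/(-3)): its argument vanishes at φ = -3, a logarithmic branch point, modulus 3.
Branch term (3/4)*sqrt(1 - φ/(2)): its argument vanishes at φ = 2, a square-root branch point, modulus 2.
The radius of convergence is the smallest modulus among the singular points: 2.


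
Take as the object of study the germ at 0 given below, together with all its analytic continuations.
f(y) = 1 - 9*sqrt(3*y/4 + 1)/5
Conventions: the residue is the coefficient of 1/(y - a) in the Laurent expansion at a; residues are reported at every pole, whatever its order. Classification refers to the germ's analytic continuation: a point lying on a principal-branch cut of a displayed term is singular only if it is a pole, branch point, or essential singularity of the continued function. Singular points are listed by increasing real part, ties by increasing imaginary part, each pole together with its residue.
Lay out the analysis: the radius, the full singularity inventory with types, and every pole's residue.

Branch term (-9/5)*sqrt(1 - y/(-4/3)): its argument vanishes at y = -4/3, a square-root branch point, modulus 4/3.
The radius of convergence is the smallest modulus among the singular points: 4/3.

Radius of convergence at 0: 4/3.
At -4/3: an algebraic (square-root) branch point.


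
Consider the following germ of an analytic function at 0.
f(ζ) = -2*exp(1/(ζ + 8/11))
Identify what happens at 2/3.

There is no denominator, hence no pole anywhere.
The essential point of exp(1/(ζ - (-8/11))) is -8/11, not 2/3.
So the germ continues analytically to 2/3.

The point is a regular point.


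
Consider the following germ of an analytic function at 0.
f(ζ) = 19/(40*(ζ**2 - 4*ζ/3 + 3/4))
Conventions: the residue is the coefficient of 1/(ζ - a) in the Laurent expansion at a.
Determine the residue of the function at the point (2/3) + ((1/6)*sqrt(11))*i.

The factor ζ**2 - 4*ζ/3 + 3/4 splits as (ζ - a)(ζ - a') with a = (2/3) + ((1/6)*sqrt(11))*i, a' = (2/3) - ((1/6)*sqrt(11))*i. At the order-1 pole a set g(ζ) = (ζ - a)*f(ζ) = [19/40] / (ζ - a').
Simple pole: residue = g(a) at a = (2/3) + ((1/6)*sqrt(11))*i, which is -((57/440)*sqrt(11))*i.

The residue is -((57/440)*sqrt(11))*i.


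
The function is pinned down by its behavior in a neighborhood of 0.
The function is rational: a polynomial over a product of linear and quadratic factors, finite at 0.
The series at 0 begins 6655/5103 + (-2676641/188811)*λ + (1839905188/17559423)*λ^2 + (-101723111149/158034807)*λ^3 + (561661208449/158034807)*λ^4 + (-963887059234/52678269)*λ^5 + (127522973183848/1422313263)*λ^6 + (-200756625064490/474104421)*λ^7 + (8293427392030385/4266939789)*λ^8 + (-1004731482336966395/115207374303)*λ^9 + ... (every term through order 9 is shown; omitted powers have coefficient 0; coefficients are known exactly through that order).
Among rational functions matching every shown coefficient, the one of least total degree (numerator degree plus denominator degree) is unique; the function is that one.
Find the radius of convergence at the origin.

The radius of convergence is 3/11.

No rational of total degree below 8 reproduces all 10 coefficients; solving the [2/6] Pade equations on them gives f(λ) = (-29*λ**2/31 + 23*λ/37 - 5/7)/((λ - 3)**3*(λ + 3/11)**3), whose expansion matches every shown term.
Denominator factor (λ + 3/11)^3: pole of order 3 at -3/11, modulus 3/11.
Denominator factor (λ - 3)^3: pole of order 3 at 3, modulus 3.
The radius of convergence is the smallest modulus among the singular points: 3/11.


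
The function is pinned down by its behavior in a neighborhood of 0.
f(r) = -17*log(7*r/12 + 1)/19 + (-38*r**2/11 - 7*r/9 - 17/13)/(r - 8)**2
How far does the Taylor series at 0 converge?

The radius of convergence is 12/7.

Denominator factor (r - 8)^2: pole of order 2 at 8, modulus 8.
Branch term (-17/19)*log(1 - r/(-12/7)): its argument vanishes at r = -12/7, a logarithmic branch point, modulus 12/7.
The radius of convergence is the smallest modulus among the singular points: 12/7.


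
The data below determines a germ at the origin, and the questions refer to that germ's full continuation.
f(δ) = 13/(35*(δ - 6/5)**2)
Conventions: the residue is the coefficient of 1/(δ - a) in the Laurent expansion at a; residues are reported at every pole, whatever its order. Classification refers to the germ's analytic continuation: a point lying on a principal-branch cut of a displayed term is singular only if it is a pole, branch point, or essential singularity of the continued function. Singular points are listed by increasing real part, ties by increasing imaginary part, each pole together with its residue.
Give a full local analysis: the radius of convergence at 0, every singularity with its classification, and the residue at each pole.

Denominator factor (δ - 6/5)^2: pole of order 2 at 6/5, modulus 6/5.
The radius of convergence is the smallest modulus among the singular points: 6/5.
At the order-2 pole 6/5 set g(δ) = (δ - (6/5))^2*f(δ) = 13/35.
Order-2 pole: residue = g'(a); g'(6/5) = 0, so the residue is 0.

Radius of convergence at 0: 6/5.
At 6/5: a pole of order 2; residue 0.


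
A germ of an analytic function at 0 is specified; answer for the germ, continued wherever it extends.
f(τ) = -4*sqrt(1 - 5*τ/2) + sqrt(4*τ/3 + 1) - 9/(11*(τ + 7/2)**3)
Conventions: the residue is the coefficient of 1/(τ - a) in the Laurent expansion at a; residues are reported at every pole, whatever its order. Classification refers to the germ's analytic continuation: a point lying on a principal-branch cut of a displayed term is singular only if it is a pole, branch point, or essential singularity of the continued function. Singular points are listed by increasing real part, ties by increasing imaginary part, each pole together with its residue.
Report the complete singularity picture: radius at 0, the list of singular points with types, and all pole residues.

Radius of convergence at 0: 2/5.
At -7/2: a pole of order 3; residue 0.
At -3/4: an algebraic (square-root) branch point.
At 2/5: an algebraic (square-root) branch point.

Denominator factor (τ + 7/2)^3: pole of order 3 at -7/2, modulus 7/2.
Branch term (-4)*sqrt(1 - τ/(2/5)): its argument vanishes at τ = 2/5, a square-root branch point, modulus 2/5.
Branch term (1)*sqrt(1 - τ/(-3/4)): its argument vanishes at τ = -3/4, a square-root branch point, modulus 3/4.
The radius of convergence is the smallest modulus among the singular points: 2/5.
The branch terms are analytic at -7/2 and contribute nothing to the residue; only the rational part matters.
At the order-3 pole -7/2 set g(τ) = (τ - (-7/2))^3*(rational part) = -9/11.
Order-3 pole: residue = g''(a)/2; g''(-7/2) = 0, so the residue is 0.
List the singular points by increasing real part (a conjugate pair: the negative imaginary part first).


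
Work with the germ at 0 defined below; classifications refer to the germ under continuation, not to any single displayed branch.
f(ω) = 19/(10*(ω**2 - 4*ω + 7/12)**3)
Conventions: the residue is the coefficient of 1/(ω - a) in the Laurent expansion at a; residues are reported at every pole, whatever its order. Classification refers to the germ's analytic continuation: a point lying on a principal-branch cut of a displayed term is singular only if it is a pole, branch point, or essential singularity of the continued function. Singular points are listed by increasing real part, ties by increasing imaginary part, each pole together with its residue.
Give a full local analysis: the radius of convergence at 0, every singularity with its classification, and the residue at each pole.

Denominator factor (ω**2 - 4*ω + 7/12)^3: discriminant 41/3, real irrational roots 2 + (1/6)*sqrt(123) and 2 - (1/6)*sqrt(123); poles of order 3, moduli 2 + (1/6)*sqrt(123) and 2 - (1/6)*sqrt(123).
The radius of convergence is the smallest modulus among the singular points: 2 - (1/6)*sqrt(123).
The factor ω**2 - 4*ω + 7/12 splits as (ω - a)(ω - a') with a = 2 - (1/6)*sqrt(123), a' = 2 + (1/6)*sqrt(123). At the order-3 pole a set g(ω) = (ω - a)^3*f(ω) = [19/10] / (ω - a')^3.
Order-3 pole: residue = g''(a)/2; g''(2 - (1/6)*sqrt(123)) = -(1026/344605)*sqrt(123), so the residue is -(513/344605)*sqrt(123).
The factor ω**2 - 4*ω + 7/12 splits as (ω - a)(ω - a') with a = 2 + (1/6)*sqrt(123), a' = 2 - (1/6)*sqrt(123). At the order-3 pole a set g(ω) = (ω - a)^3*f(ω) = [19/10] / (ω - a')^3.
Order-3 pole: residue = g''(a)/2; g''(2 + (1/6)*sqrt(123)) = (1026/344605)*sqrt(123), so the residue is (513/344605)*sqrt(123).
List the singular points by increasing real part (a conjugate pair: the negative imaginary part first).

Radius of convergence at 0: 2 - (1/6)*sqrt(123).
At 2 - (1/6)*sqrt(123): a pole of order 3; residue -(513/344605)*sqrt(123).
At 2 + (1/6)*sqrt(123): a pole of order 3; residue (513/344605)*sqrt(123).


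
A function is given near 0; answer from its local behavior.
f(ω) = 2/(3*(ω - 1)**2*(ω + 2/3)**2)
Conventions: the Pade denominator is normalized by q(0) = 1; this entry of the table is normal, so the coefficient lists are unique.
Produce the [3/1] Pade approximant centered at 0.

The Pade approximant has numerator coefficients [3/2, 63/32, 69/32, 705/128]; denominator coefficients [1, 37/16].

Taylor coefficients needed (expand at 0): a_0 = 3/2, a_1 = -3/2, a_2 = 45/8, a_3 = -15/2, a_4 = 555/32.
Write the denominator as Q(ω) = 1 + q1*ω. Requiring Q*f - P = O(ω^5) with deg P <= 3 kills the coefficients of ω^4..ω^4 in Q*f:
  ω^4: a_4 + q1*a_3 = 0, i.e. 555/32 + (-15/2)*q1 = 0.
Solving this linear system: q1 = 37/16.
The numerator is Q*f truncated at degree 3: P0 = a_0 = 3/2; P1 = a_1 + q1*a_0 = 63/32; P2 = a_2 + q1*a_1 = 69/32; P3 = a_3 + q1*a_2 = 705/128.


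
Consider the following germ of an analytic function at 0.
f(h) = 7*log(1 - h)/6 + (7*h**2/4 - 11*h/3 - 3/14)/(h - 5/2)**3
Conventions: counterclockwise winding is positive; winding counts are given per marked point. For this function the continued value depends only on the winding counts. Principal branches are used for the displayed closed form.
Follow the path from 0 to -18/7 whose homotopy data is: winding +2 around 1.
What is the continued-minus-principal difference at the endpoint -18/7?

The rational part is single-valued and drops out of the difference; each branch term changes only by its own monodromy.
(7/6)*log(1 - h/(1)): each positive loop around 1 adds 2*pi*i to the log, so winding +2 contributes (7/6)*(2)*2*pi*i = (14/3)*pi*i.
Summing the contributions at h = -18/7 gives (14/3)*pi*i.

Continued minus principal equals (14/3)*pi*i.


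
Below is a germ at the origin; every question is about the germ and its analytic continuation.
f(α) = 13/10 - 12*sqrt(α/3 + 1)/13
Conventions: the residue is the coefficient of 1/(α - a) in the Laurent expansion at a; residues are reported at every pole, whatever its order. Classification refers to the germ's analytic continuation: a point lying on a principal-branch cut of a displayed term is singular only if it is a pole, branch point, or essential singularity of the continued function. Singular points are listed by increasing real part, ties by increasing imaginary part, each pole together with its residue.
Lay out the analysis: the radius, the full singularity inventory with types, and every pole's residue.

Radius of convergence at 0: 3.
At -3: an algebraic (square-root) branch point.

Branch term (-12/13)*sqrt(1 - α/(-3)): its argument vanishes at α = -3, a square-root branch point, modulus 3.
The radius of convergence is the smallest modulus among the singular points: 3.


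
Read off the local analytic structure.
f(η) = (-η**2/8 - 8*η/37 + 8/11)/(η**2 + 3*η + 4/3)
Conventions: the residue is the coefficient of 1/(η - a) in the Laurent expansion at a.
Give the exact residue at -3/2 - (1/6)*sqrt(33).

The factor η**2 + 3*η + 4/3 splits as (η - a)(η - a') with a = -3/2 - (1/6)*sqrt(33), a' = -3/2 + (1/6)*sqrt(33). At the order-1 pole a set g(η) = (η - a)*f(η) = [-η**2/8 - 8*η/37 + 8/11] / (η - a').
Simple pole: residue = g(a) at a = -3/2 - (1/6)*sqrt(33), which is 47/592 - (12811/214896)*sqrt(33).

The residue is 47/592 - (12811/214896)*sqrt(33).


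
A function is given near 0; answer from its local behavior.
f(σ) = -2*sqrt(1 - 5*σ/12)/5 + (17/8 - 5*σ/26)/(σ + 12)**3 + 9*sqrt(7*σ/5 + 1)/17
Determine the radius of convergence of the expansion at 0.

Denominator factor (σ + 12)^3: pole of order 3 at -12, modulus 12.
Branch term (-2/5)*sqrt(1 - σ/(12/5)): its argument vanishes at σ = 12/5, a square-root branch point, modulus 12/5.
Branch term (9/17)*sqrt(1 - σ/(-5/7)): its argument vanishes at σ = -5/7, a square-root branch point, modulus 5/7.
The radius of convergence is the smallest modulus among the singular points: 5/7.

The radius of convergence is 5/7.


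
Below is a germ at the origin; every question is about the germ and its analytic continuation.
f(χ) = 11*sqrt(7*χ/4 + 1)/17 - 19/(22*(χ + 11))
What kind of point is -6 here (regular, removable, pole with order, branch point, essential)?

The point is a regular point.

Denominator factors: χ + 11 = 5 at χ = -6 — none vanishes.
Branch term sqrt(1 - χ/(-4/7)): argument at -6 is -19/2, nonzero, so -6 is not its branch point (a point on a principal cut is still regular for the continued germ).
So the germ continues analytically to -6.


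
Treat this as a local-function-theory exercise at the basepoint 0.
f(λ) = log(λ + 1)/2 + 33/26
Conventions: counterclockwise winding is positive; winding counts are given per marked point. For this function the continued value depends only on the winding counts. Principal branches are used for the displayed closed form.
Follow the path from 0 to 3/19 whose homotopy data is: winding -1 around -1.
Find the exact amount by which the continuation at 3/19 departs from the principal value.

Continued minus principal equals -pi*i.

The rational part is single-valued and drops out of the difference; each branch term changes only by its own monodromy.
(1/2)*log(1 - λ/(-1)): each positive loop around -1 adds 2*pi*i to the log, so winding -1 contributes (1/2)*(-1)*2*pi*i = -pi*i.
Summing the contributions at λ = 3/19 gives -pi*i.


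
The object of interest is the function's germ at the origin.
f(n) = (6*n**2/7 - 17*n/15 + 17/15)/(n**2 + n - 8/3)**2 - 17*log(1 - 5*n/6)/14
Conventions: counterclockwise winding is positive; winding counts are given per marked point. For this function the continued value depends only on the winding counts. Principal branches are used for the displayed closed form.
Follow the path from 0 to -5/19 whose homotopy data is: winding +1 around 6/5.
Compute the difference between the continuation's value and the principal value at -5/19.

Continued minus principal equals -(17/7)*pi*i.

The rational part is single-valued and drops out of the difference; each branch term changes only by its own monodromy.
(-17/14)*log(1 - n/(6/5)): each positive loop around 6/5 adds 2*pi*i to the log, so winding +1 contributes (-17/14)*(1)*2*pi*i = -(17/7)*pi*i.
Summing the contributions at n = -5/19 gives -(17/7)*pi*i.


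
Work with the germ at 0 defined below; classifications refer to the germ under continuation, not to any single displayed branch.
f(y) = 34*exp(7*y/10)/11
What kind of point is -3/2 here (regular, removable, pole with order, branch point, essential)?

There is no denominator, hence no pole anywhere.
The factor exp(7*y/10) is entire.
So the germ continues analytically to -3/2.

The point is a regular point.


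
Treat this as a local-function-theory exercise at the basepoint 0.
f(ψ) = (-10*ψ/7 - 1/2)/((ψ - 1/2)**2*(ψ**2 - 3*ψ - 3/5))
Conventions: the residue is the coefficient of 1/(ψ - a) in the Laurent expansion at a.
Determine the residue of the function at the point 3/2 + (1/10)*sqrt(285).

The factor ψ**2 - 3*ψ - 3/5 splits as (ψ - a)(ψ - a') with a = 3/2 + (1/10)*sqrt(285), a' = 3/2 - (1/10)*sqrt(285). At the order-1 pole a set g(ψ) = (ψ - a)*f(ψ) = [(-10*ψ/7 - 1/2)/(ψ - 1/2)**2] / (ψ - a').
Simple pole: residue = g(a) at a = 3/2 + (1/10)*sqrt(285), which is -300/9583 - (5690/546231)*sqrt(285).

The residue is -300/9583 - (5690/546231)*sqrt(285).


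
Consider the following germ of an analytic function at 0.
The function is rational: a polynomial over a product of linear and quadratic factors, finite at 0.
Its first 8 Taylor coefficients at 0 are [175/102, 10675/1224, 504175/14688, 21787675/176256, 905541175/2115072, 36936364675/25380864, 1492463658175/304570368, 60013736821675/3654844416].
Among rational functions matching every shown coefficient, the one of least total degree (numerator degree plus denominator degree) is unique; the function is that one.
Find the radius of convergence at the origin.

No rational of total degree below 2 reproduces all 8 coefficients; solving the [0/2] Pade equations on them gives f(r) = 5/(17*(r - 4/7)*(r - 3/10)), whose expansion matches every shown term.
Denominator factor (r - 4/7): pole of order 1 at 4/7, modulus 4/7.
Denominator factor (r - 3/10): pole of order 1 at 3/10, modulus 3/10.
The radius of convergence is the smallest modulus among the singular points: 3/10.

The radius of convergence is 3/10.


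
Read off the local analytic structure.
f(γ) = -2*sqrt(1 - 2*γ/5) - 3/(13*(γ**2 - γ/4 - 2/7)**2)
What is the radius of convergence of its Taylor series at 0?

The radius of convergence is -1/8 + (3/56)*sqrt(105).

Denominator factor (γ**2 - γ/4 - 2/7)^2: discriminant 135/112, real irrational roots 1/8 + (3/56)*sqrt(105) and 1/8 - (3/56)*sqrt(105); poles of order 2, moduli 1/8 + (3/56)*sqrt(105) and -1/8 + (3/56)*sqrt(105).
Branch term (-2)*sqrt(1 - γ/(5/2)): its argument vanishes at γ = 5/2, a square-root branch point, modulus 5/2.
The radius of convergence is the smallest modulus among the singular points: -1/8 + (3/56)*sqrt(105).


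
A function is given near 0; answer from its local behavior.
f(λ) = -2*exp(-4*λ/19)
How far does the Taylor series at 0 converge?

The radius of convergence is infinite.

The factor exp(-4*λ/19) is entire and contributes no finite singular point.
The polynomial part has no poles.
No finite singular points: the Taylor series at 0 converges everywhere.


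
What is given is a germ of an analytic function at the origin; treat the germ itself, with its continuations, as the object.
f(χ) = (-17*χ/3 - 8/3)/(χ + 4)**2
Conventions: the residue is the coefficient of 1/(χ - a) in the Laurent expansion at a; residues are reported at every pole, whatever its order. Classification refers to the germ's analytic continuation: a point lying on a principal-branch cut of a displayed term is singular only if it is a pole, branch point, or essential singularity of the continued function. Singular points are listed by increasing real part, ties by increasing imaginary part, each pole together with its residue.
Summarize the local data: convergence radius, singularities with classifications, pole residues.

Radius of convergence at 0: 4.
At -4: a pole of order 2; residue -17/3.

Denominator factor (χ + 4)^2: pole of order 2 at -4, modulus 4.
The radius of convergence is the smallest modulus among the singular points: 4.
At the order-2 pole -4 set g(χ) = (χ - (-4))^2*f(χ) = -17*χ/3 - 8/3.
Order-2 pole: residue = g'(a); g'(-4) = -17/3, so the residue is -17/3.


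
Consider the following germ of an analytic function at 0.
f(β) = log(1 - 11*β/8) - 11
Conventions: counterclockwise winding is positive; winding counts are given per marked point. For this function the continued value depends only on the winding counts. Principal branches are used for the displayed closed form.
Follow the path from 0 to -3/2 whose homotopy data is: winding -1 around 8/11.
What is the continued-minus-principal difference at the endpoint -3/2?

The rational part is single-valued and drops out of the difference; each branch term changes only by its own monodromy.
(1)*log(1 - β/(8/11)): each positive loop around 8/11 adds 2*pi*i to the log, so winding -1 contributes (1)*(-1)*2*pi*i = -(2)*pi*i.
Summing the contributions at β = -3/2 gives -(2)*pi*i.

Continued minus principal equals -(2)*pi*i.


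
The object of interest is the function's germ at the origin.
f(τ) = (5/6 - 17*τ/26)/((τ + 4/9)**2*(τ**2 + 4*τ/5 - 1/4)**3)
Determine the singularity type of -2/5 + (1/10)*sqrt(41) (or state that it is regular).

The point is a pole of order 3.

The denominator factor τ**2 + 4*τ/5 - 1/4 vanishes at -2/5 + (1/10)*sqrt(41) and appears to the power 3; the numerator there equals 427/390 - (17/260)*sqrt(41), nonzero, and no other factor vanishes.
Hence a pole whose order is the multiplicity, 3.


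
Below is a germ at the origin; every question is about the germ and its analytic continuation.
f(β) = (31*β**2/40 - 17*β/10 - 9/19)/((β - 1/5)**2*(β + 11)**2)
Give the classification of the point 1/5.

The point is a pole of order 2.

The denominator factor β - 1/5 vanishes at 1/5 and appears to the power 2; the numerator there equals -14871/19000, nonzero, and no other factor vanishes.
Hence a pole whose order is the multiplicity, 2.


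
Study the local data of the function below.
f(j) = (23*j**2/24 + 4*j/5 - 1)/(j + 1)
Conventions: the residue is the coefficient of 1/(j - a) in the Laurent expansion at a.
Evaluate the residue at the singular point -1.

At the order-1 pole -1 set g(j) = (j - (-1))*f(j) = 23*j**2/24 + 4*j/5 - 1.
Simple pole: residue = g(a) at a = -1, which is -101/120.

The residue is -101/120.


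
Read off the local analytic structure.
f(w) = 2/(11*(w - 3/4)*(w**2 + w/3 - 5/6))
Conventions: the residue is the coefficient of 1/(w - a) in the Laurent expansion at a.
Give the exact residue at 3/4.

The residue is -96/11.

At the order-1 pole 3/4 set g(w) = (w - (3/4))*f(w) = 2/(11*(w**2 + w/3 - 5/6)).
Simple pole: residue = g(a) at a = 3/4, which is -96/11.


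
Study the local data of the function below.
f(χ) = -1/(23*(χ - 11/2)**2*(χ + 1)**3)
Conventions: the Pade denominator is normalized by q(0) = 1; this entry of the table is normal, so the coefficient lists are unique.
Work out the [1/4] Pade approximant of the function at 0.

Taylor coefficients needed (expand at 0): a_0 = -4/2783, a_1 = 116/30613, a_2 = -2424/336743, a_3 = 43080/3704173, a_4 = -696444/40745903, a_5 = 10570188/448204933.
Write the denominator as Q(χ) = 1 + q1*χ + q2*χ^2 + q3*χ^3 + q4*χ^4. Requiring Q*f - P = O(χ^6) with deg P <= 1 kills the coefficients of χ^2..χ^5 in Q*f:
  χ^2: a_2 + q1*a_1 + q2*a_0 = 0, i.e. -2424/336743 + (116/30613)*q1 + (-4/2783)*q2 = 0.
  χ^3: a_3 + q1*a_2 + q2*a_1 + q3*a_0 = 0, i.e. 43080/3704173 + (-2424/336743)*q1 + (116/30613)*q2 + (-4/2783)*q3 = 0.
  χ^4: a_4 + q1*a_3 + q2*a_2 + q3*a_1 + q4*a_0 = 0, i.e. -696444/40745903 + (43080/3704173)*q1 + (-2424/336743)*q2 + (116/30613)*q3 + (-4/2783)*q4 = 0.
  χ^5: a_5 + q1*a_4 + q2*a_3 + q3*a_2 + q4*a_1 = 0, i.e. 10570188/448204933 + (-696444/40745903)*q1 + (43080/3704173)*q2 + (-2424/336743)*q3 + (116/30613)*q4 = 0.
Solving this linear system: q1 = 243/88, q2 = 2199/968, q3 = 243/968, q4 = -255/968.
The numerator is Q*f truncated at degree 1: P0 = a_0 = -4/2783; P1 = a_1 + q1*a_0 = -1/5566.

The Pade approximant has numerator coefficients [-4/2783, -1/5566]; denominator coefficients [1, 243/88, 2199/968, 243/968, -255/968].


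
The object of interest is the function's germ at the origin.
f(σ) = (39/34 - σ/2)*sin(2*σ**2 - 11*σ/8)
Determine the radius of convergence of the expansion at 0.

The factor sin(2*σ**2 - 11*σ/8) is entire and contributes no finite singular point.
The polynomial part has no poles.
No finite singular points: the Taylor series at 0 converges everywhere.

The radius of convergence is infinite.


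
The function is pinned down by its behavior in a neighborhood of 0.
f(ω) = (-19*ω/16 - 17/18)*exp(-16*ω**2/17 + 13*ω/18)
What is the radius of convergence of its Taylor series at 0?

The factor exp(-16*ω**2/17 + 13*ω/18) is entire and contributes no finite singular point.
The polynomial part has no poles.
No finite singular points: the Taylor series at 0 converges everywhere.

The radius of convergence is infinite.


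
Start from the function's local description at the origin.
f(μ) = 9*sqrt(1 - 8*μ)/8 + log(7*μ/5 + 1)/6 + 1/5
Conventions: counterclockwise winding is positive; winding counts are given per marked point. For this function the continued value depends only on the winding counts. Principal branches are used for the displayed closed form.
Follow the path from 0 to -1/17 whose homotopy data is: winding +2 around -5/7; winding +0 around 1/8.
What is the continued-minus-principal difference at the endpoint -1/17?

The rational part is single-valued and drops out of the difference; each branch term changes only by its own monodromy.
(9/8)*sqrt(1 - μ/(1/8)): winding +0 is even, the square root returns to the same sheet, contribution 0.
(1/6)*log(1 - μ/(-5/7)): each positive loop around -5/7 adds 2*pi*i to the log, so winding +2 contributes (1/6)*(2)*2*pi*i = (2/3)*pi*i.
Summing the contributions at μ = -1/17 gives (2/3)*pi*i.

Continued minus principal equals (2/3)*pi*i.


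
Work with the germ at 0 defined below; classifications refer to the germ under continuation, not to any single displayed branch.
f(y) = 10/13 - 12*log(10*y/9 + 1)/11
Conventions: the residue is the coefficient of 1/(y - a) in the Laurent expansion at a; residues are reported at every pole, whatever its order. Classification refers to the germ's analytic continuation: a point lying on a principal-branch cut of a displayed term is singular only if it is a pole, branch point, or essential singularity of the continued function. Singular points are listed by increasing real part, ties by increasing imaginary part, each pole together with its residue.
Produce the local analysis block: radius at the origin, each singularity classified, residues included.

Radius of convergence at 0: 9/10.
At -9/10: a logarithmic branch point.

Branch term (-12/11)*log(1 - y/(-9/10)): its argument vanishes at y = -9/10, a logarithmic branch point, modulus 9/10.
The radius of convergence is the smallest modulus among the singular points: 9/10.


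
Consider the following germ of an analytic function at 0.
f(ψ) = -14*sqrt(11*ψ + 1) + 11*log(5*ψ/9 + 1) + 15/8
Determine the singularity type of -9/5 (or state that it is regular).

The term (11)*log(1 - ψ/(-9/5)) has argument 1 - -9/5/(-9/5) = 0 at -9/5: a logarithmic (infinitely-sheeted) branch point; the remaining terms are analytic or single-valued there.

The point is a logarithmic branch point.


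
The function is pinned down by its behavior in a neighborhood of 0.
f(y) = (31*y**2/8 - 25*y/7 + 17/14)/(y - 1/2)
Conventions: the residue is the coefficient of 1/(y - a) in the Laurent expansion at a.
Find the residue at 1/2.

At the order-1 pole 1/2 set g(y) = (y - (1/2))*f(y) = 31*y**2/8 - 25*y/7 + 17/14.
Simple pole: residue = g(a) at a = 1/2, which is 89/224.

The residue is 89/224.


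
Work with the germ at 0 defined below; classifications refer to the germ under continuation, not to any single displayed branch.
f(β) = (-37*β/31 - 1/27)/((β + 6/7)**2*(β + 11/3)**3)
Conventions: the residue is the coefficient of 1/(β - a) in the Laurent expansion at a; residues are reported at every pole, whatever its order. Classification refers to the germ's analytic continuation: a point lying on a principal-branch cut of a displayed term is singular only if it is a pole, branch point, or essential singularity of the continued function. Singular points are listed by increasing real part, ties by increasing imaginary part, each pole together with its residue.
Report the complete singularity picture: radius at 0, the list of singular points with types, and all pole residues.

Denominator factor (β + 6/7)^2: pole of order 2 at -6/7, modulus 6/7.
Denominator factor (β + 11/3)^3: pole of order 3 at -11/3, modulus 11/3.
The radius of convergence is the smallest modulus among the singular points: 6/7.
At the order-3 pole -11/3 set g(β) = (β - (-11/3))^3*f(β) = (-37*β/31 - 1/27)/(β + 6/7)**2.
Order-3 pole: residue = g''(a)/2; g''(-11/3) = 76100724/375638191, so the residue is 38050362/375638191.
At the order-2 pole -6/7 set g(β) = (β - (-6/7))^2*f(β) = (-37*β/31 - 1/27)/(β + 11/3)**3.
Order-2 pole: residue = g'(a); g'(-6/7) = -38050362/375638191, so the residue is -38050362/375638191.
List the singular points by increasing real part (a conjugate pair: the negative imaginary part first).

Radius of convergence at 0: 6/7.
At -11/3: a pole of order 3; residue 38050362/375638191.
At -6/7: a pole of order 2; residue -38050362/375638191.


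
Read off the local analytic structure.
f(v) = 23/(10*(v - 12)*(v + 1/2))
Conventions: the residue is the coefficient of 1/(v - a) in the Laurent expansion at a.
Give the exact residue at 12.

At the order-1 pole 12 set g(v) = (v - (12))*f(v) = 23/(10*(v + 1/2)).
Simple pole: residue = g(a) at a = 12, which is 23/125.

The residue is 23/125.


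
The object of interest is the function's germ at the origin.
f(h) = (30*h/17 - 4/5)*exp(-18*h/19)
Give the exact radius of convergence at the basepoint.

The radius of convergence is infinite.

The factor exp(-18*h/19) is entire and contributes no finite singular point.
The polynomial part has no poles.
No finite singular points: the Taylor series at 0 converges everywhere.


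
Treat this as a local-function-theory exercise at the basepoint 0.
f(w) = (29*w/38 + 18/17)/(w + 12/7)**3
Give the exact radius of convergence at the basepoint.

The radius of convergence is 12/7.

Denominator factor (w + 12/7)^3: pole of order 3 at -12/7, modulus 12/7.
The radius of convergence is the smallest modulus among the singular points: 12/7.


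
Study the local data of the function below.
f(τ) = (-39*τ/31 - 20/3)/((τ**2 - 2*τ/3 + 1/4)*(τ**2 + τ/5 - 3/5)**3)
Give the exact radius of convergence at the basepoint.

The radius of convergence is 1/2.

Denominator factor (τ**2 + τ/5 - 3/5)^3: discriminant 61/25, real irrational roots -1/10 + (1/10)*sqrt(61) and -1/10 - (1/10)*sqrt(61); poles of order 3, moduli -1/10 + (1/10)*sqrt(61) and 1/10 + (1/10)*sqrt(61).
Denominator factor (τ**2 - 2*τ/3 + 1/4): discriminant -5/9, complex-conjugate roots (1/3) + ((1/6)*sqrt(5))*i and (1/3) - ((1/6)*sqrt(5))*i; poles of order 1, moduli 1/2 and 1/2.
The radius of convergence is the smallest modulus among the singular points: 1/2.


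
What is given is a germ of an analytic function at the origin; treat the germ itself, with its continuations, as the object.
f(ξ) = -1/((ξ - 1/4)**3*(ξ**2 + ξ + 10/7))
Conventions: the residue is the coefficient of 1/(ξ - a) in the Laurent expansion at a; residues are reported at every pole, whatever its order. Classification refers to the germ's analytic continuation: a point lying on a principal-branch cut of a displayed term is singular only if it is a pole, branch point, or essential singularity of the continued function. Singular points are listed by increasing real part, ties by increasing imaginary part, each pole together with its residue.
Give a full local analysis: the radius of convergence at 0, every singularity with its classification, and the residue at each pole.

Radius of convergence at 0: 1/4.
At (-1/2) - ((1/14)*sqrt(231))*i: a pole of order 1; residue (119168/2471625) - ((116032/9062625)*sqrt(231))*i.
At (-1/2) + ((1/14)*sqrt(231))*i: a pole of order 1; residue (119168/2471625) + ((116032/9062625)*sqrt(231))*i.
At 1/4: a pole of order 3; residue -238336/2471625.
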